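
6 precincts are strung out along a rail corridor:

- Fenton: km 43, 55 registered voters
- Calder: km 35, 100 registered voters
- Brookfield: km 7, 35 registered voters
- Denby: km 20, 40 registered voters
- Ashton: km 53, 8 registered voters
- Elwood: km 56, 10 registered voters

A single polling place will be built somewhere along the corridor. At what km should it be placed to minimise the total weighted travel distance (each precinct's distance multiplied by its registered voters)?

For a sum of weighted absolute distances on a line, the optimum is the weighted median (not the mean). Total weight W = 248; half-weight = 124.
Sort by position and accumulate weight:
  km 7 (Brookfield, w=35) → cum 35
  km 20 (Denby, w=40) → cum 75
  km 35 (Calder, w=100) → cum 175  ≥ 124 → median here
  km 43 (Fenton, w=55) → cum 230
  km 53 (Ashton, w=8) → cum 238
  km 56 (Elwood, w=10) → cum 248
Optimal location: km 35.

x = 35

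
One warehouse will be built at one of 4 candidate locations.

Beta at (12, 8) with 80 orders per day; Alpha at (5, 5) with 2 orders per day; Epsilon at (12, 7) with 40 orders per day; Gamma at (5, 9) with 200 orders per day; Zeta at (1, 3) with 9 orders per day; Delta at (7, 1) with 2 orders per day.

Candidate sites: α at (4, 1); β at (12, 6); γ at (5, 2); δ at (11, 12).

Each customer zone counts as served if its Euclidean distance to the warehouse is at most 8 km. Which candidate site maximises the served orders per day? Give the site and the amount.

Coverage radius r = 8 km; a point is covered iff (Δx)²+(Δy)² ≤ 8² = 64.
  α (4, 1): covers {Alpha, Zeta, Delta} → 13
  β (12, 6): covers {Beta, Alpha, Epsilon, Gamma, Delta} → 324
  γ (5, 2): covers {Alpha, Gamma, Zeta, Delta} → 213
  δ (11, 12): covers {Beta, Epsilon, Gamma} → 320
Maximum coverage at β: 324 orders per day.

β, covering 324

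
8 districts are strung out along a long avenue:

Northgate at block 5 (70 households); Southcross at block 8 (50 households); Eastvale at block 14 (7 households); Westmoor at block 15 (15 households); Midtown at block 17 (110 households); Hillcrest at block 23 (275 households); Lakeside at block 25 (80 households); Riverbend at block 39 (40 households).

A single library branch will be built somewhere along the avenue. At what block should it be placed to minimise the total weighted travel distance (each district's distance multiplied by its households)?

For a sum of weighted absolute distances on a line, the optimum is the weighted median (not the mean). Total weight W = 647; half-weight = 323.5.
Sort by position and accumulate weight:
  block 5 (Northgate, w=70) → cum 70
  block 8 (Southcross, w=50) → cum 120
  block 14 (Eastvale, w=7) → cum 127
  block 15 (Westmoor, w=15) → cum 142
  block 17 (Midtown, w=110) → cum 252
  block 23 (Hillcrest, w=275) → cum 527  ≥ 323.5 → median here
  block 25 (Lakeside, w=80) → cum 607
  block 39 (Riverbend, w=40) → cum 647
Optimal location: block 23.

x = 23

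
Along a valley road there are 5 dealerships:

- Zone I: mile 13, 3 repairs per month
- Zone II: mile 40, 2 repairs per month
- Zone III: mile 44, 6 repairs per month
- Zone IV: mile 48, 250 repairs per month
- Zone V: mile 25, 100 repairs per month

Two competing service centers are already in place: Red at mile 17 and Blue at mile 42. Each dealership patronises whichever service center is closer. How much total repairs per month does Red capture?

103

The indifferent point is the midpoint (17+42)/2 = 29.5; dealerships left of it (closer to Red at 17) go to Red, those right go to Blue.
  Zone I at 13 (w=3) → Red
  Zone V at 25 (w=100) → Red
  Zone II at 40 (w=2) → Blue
  Zone III at 44 (w=6) → Blue
  Zone IV at 48 (w=250) → Blue
Red captures 103; Blue captures 258.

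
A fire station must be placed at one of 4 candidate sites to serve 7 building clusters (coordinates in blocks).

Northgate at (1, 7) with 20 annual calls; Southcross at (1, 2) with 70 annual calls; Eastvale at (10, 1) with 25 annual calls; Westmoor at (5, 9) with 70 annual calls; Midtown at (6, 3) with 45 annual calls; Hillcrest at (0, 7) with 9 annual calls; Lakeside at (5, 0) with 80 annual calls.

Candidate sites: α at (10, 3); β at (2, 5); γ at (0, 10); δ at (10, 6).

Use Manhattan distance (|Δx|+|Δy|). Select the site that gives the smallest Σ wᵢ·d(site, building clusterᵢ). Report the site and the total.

Total weighted distance at each candidate:
  α (10, 3): total = 2726
  β (2, 5): total = 2076
  γ (0, 10): total = 3417
  δ (10, 6): total = 3089
Minimum is at β with total 2076 blocks.

β, total 2076 blocks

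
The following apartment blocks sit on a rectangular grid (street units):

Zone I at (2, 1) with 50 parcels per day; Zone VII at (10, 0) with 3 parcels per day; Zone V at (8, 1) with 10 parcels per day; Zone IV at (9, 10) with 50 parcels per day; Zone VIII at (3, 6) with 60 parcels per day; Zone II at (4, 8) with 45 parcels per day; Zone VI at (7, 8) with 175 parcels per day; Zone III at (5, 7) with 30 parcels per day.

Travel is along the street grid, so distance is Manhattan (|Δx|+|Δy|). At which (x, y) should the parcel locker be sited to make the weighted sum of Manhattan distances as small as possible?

(7, 8)

Manhattan distance separates: Σwᵢ(|x−xᵢ|+|y−yᵢ|) = Σwᵢ|x−xᵢ| + Σwᵢ|y−yᵢ|, so x and y are optimised independently as 1-D weighted medians.
Total weight W = 423; half = 211.5.
x-coordinate, sorted with cumulative weight:
  x=2 (Zone I, w=50) cum 50
  x=3 (Zone VIII, w=60) cum 110
  x=4 (Zone II, w=45) cum 155
  x=5 (Zone III, w=30) cum 185
  x=7 (Zone VI, w=175) cum 360  ← median
  x=8 (Zone V, w=10) cum 370
  x=9 (Zone IV, w=50) cum 420
  x=10 (Zone VII, w=3) cum 423
⇒ x* = 7
y-coordinate, sorted with cumulative weight:
  y=0 (Zone VII, w=3) cum 3
  y=1 (Zone I, w=50) cum 53
  y=1 (Zone V, w=10) cum 63
  y=6 (Zone VIII, w=60) cum 123
  y=7 (Zone III, w=30) cum 153
  y=8 (Zone II, w=45) cum 198
  y=8 (Zone VI, w=175) cum 373  ← median
  y=10 (Zone IV, w=50) cum 423
⇒ y* = 8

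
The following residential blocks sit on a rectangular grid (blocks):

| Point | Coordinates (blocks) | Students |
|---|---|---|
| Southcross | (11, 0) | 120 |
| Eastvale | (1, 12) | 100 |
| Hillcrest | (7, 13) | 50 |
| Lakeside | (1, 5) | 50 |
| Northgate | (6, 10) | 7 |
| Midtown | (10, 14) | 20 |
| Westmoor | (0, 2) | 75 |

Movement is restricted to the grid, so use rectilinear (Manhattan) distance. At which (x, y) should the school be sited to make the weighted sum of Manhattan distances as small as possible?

Manhattan distance separates: Σwᵢ(|x−xᵢ|+|y−yᵢ|) = Σwᵢ|x−xᵢ| + Σwᵢ|y−yᵢ|, so x and y are optimised independently as 1-D weighted medians.
Total weight W = 422; half = 211.
x-coordinate, sorted with cumulative weight:
  x=0 (Westmoor, w=75) cum 75
  x=1 (Eastvale, w=100) cum 175
  x=1 (Lakeside, w=50) cum 225  ← median
  x=6 (Northgate, w=7) cum 232
  x=7 (Hillcrest, w=50) cum 282
  x=10 (Midtown, w=20) cum 302
  x=11 (Southcross, w=120) cum 422
⇒ x* = 1
y-coordinate, sorted with cumulative weight:
  y=0 (Southcross, w=120) cum 120
  y=2 (Westmoor, w=75) cum 195
  y=5 (Lakeside, w=50) cum 245  ← median
  y=10 (Northgate, w=7) cum 252
  y=12 (Eastvale, w=100) cum 352
  y=13 (Hillcrest, w=50) cum 402
  y=14 (Midtown, w=20) cum 422
⇒ y* = 5

(1, 5)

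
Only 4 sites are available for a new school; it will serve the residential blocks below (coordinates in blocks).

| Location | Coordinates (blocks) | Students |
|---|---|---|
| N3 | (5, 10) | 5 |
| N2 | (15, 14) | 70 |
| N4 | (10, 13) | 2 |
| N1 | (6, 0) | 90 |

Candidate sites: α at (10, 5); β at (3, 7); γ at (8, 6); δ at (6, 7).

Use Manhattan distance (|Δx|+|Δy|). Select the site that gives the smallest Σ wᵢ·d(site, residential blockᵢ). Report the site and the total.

Total weighted distance at each candidate:
  α (10, 5): total = 1856
  β (3, 7): total = 2281
  γ (8, 6): total = 1823
  δ (6, 7): total = 1790
Minimum is at δ with total 1790 blocks.

δ, total 1790 blocks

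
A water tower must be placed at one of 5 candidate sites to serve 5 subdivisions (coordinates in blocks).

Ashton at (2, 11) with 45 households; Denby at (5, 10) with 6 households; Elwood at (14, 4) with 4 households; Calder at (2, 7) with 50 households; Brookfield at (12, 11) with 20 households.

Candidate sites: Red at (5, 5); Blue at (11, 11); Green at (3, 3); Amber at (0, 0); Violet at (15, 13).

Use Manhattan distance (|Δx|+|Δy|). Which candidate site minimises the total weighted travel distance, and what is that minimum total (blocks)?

Red, total 985 blocks

Total weighted distance at each candidate:
  Red (5, 5): total = 985
  Blue (11, 11): total = 1157
  Green (3, 3): total = 1097
  Amber (0, 0): total = 1657
  Violet (15, 13): total = 1843
Minimum is at Red with total 985 blocks.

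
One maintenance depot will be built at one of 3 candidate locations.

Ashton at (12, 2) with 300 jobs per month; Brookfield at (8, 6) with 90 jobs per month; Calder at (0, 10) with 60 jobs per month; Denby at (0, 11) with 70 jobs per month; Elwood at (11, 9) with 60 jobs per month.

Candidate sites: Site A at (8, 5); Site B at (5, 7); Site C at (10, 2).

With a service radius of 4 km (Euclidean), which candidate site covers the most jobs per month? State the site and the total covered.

Site C, covering 300

Coverage radius r = 4 km; a point is covered iff (Δx)²+(Δy)² ≤ 4² = 16.
  Site A (8, 5): covers {Brookfield} → 90
  Site B (5, 7): covers {Brookfield} → 90
  Site C (10, 2): covers {Ashton} → 300
Maximum coverage at Site C: 300 jobs per month.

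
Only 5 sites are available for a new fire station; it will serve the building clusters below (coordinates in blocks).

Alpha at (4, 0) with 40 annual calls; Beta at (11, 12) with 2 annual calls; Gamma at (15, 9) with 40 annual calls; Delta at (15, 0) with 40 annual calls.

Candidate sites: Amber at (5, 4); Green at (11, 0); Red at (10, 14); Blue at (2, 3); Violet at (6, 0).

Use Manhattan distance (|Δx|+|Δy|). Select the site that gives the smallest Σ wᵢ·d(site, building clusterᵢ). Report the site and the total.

Total weighted distance at each candidate:
  Amber (5, 4): total = 1388
  Green (11, 0): total = 984
  Red (10, 14): total = 1966
  Blue (2, 3): total = 1636
  Violet (6, 0): total = 1194
Minimum is at Green with total 984 blocks.

Green, total 984 blocks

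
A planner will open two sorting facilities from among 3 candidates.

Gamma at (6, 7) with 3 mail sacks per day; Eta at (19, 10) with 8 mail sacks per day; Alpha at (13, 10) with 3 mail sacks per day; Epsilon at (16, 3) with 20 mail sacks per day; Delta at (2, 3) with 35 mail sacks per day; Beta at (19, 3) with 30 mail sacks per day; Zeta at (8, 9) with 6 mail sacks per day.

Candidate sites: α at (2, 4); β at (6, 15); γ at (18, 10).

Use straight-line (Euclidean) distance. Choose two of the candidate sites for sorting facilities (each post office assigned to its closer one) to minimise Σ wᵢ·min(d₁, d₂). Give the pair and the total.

{α, γ}, total 477.6

Evaluate every pair (each demand assigned to the nearer of the two):
  {α, γ}: total = 477.6
  {β, γ}: total = 885.4
  {α, β}: total = 1016.8
Best pair: {α, γ} with total 477.6.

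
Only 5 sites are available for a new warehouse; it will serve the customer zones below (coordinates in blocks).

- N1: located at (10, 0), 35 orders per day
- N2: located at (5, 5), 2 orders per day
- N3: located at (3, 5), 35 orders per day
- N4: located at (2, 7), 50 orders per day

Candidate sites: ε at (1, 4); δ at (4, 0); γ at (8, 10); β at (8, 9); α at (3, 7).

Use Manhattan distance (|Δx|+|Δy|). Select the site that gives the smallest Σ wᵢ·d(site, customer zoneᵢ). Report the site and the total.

α, total 618 blocks

Total weighted distance at each candidate:
  ε (1, 4): total = 770
  δ (4, 0): total = 882
  γ (8, 10): total = 1236
  β (8, 9): total = 1114
  α (3, 7): total = 618
Minimum is at α with total 618 blocks.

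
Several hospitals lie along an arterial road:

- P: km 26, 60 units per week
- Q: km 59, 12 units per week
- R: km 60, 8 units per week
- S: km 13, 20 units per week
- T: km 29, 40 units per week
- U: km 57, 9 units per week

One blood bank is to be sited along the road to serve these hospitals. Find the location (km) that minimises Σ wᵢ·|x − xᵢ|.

For a sum of weighted absolute distances on a line, the optimum is the weighted median (not the mean). Total weight W = 149; half-weight = 74.5.
Sort by position and accumulate weight:
  km 13 (S, w=20) → cum 20
  km 26 (P, w=60) → cum 80  ≥ 74.5 → median here
  km 29 (T, w=40) → cum 120
  km 57 (U, w=9) → cum 129
  km 59 (Q, w=12) → cum 141
  km 60 (R, w=8) → cum 149
Optimal location: km 26.

x = 26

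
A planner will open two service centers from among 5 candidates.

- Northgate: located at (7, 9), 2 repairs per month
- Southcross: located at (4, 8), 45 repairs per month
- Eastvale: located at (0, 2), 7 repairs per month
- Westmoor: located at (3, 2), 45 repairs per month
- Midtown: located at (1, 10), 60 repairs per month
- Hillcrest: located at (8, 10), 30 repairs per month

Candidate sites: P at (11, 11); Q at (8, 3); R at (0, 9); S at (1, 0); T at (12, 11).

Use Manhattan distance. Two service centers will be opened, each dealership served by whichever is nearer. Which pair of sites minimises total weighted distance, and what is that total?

{R, S}, total 830

Evaluate every pair (each demand assigned to the nearer of the two):
  {R, S}: total = 830
  {Q, R}: total = 888
  {P, R}: total = 976
  {R, T}: total = 1008
  {P, S}: total = 1383
  {Q, S}: total = 1430
  {S, T}: total = 1460
  {P, Q}: total = 1530
  {Q, T}: total = 1622
  {P, T}: total = 2147
Best pair: {R, S} with total 830.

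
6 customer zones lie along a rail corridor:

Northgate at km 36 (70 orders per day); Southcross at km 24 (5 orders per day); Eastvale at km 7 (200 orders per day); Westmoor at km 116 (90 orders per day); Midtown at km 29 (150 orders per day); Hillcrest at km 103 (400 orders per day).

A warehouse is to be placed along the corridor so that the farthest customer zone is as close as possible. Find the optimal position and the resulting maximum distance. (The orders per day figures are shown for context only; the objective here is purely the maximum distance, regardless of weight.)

location 61.5, max distance 54.5

The 1-center on a line is the midpoint of the two extreme points: leftmost at 7, rightmost at 116.
Optimal location = (7 + 116)/2 = 61.5; maximum distance = (116 − 7)/2 = 54.5.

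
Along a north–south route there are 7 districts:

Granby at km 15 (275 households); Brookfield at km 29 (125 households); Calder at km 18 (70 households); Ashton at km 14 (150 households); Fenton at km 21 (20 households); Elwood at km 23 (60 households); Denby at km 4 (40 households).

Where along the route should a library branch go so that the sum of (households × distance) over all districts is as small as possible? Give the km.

For a sum of weighted absolute distances on a line, the optimum is the weighted median (not the mean). Total weight W = 740; half-weight = 370.
Sort by position and accumulate weight:
  km 4 (Denby, w=40) → cum 40
  km 14 (Ashton, w=150) → cum 190
  km 15 (Granby, w=275) → cum 465  ≥ 370 → median here
  km 18 (Calder, w=70) → cum 535
  km 21 (Fenton, w=20) → cum 555
  km 23 (Elwood, w=60) → cum 615
  km 29 (Brookfield, w=125) → cum 740
Optimal location: km 15.

x = 15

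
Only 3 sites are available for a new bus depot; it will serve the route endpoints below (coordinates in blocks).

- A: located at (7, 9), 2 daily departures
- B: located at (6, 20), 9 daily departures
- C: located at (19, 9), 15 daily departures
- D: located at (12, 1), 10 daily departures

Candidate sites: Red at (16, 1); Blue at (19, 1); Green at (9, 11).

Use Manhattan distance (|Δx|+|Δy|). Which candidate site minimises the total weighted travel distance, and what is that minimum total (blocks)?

Total weighted distance at each candidate:
  Red (16, 1): total = 500
  Blue (19, 1): total = 518
  Green (9, 11): total = 426
Minimum is at Green with total 426 blocks.

Green, total 426 blocks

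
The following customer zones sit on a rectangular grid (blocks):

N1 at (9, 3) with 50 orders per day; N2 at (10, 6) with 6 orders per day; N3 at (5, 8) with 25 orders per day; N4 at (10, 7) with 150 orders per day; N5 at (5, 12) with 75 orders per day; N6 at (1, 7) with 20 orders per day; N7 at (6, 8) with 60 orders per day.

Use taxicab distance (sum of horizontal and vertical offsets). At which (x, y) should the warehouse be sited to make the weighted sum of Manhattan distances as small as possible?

(9, 7)

Manhattan distance separates: Σwᵢ(|x−xᵢ|+|y−yᵢ|) = Σwᵢ|x−xᵢ| + Σwᵢ|y−yᵢ|, so x and y are optimised independently as 1-D weighted medians.
Total weight W = 386; half = 193.
x-coordinate, sorted with cumulative weight:
  x=1 (N6, w=20) cum 20
  x=5 (N3, w=25) cum 45
  x=5 (N5, w=75) cum 120
  x=6 (N7, w=60) cum 180
  x=9 (N1, w=50) cum 230  ← median
  x=10 (N2, w=6) cum 236
  x=10 (N4, w=150) cum 386
⇒ x* = 9
y-coordinate, sorted with cumulative weight:
  y=3 (N1, w=50) cum 50
  y=6 (N2, w=6) cum 56
  y=7 (N4, w=150) cum 206  ← median
  y=7 (N6, w=20) cum 226
  y=8 (N3, w=25) cum 251
  y=8 (N7, w=60) cum 311
  y=12 (N5, w=75) cum 386
⇒ y* = 7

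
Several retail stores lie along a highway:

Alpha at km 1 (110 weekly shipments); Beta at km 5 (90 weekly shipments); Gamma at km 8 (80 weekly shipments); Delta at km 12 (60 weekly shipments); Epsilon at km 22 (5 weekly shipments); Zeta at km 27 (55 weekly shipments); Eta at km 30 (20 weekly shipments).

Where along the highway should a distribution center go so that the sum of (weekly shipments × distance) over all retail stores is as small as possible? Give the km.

x = 8

For a sum of weighted absolute distances on a line, the optimum is the weighted median (not the mean). Total weight W = 420; half-weight = 210.
Sort by position and accumulate weight:
  km 1 (Alpha, w=110) → cum 110
  km 5 (Beta, w=90) → cum 200
  km 8 (Gamma, w=80) → cum 280  ≥ 210 → median here
  km 12 (Delta, w=60) → cum 340
  km 22 (Epsilon, w=5) → cum 345
  km 27 (Zeta, w=55) → cum 400
  km 30 (Eta, w=20) → cum 420
Optimal location: km 8.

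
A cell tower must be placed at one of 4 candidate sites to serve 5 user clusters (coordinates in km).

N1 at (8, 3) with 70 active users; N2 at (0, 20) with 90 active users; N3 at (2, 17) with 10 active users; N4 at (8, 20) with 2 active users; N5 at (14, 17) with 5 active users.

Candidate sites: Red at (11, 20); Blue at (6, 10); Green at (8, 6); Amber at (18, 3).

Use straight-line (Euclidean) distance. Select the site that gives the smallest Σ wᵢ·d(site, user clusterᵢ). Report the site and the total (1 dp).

Blue, total 1713.3 km

Total weighted distance at each candidate:
  Red (11, 20): total = 2320.5
  Blue (6, 10): total = 1713.3
  Green (8, 6): total = 1877.2
  Amber (18, 3): total = 3253.1
Minimum is at Blue with total 1713.3 km.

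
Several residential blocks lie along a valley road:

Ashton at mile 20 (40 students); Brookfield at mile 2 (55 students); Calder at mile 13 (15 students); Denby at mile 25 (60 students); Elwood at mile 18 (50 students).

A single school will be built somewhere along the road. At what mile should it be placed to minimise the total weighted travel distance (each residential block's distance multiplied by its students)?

For a sum of weighted absolute distances on a line, the optimum is the weighted median (not the mean). Total weight W = 220; half-weight = 110.
Sort by position and accumulate weight:
  mile 2 (Brookfield, w=55) → cum 55
  mile 13 (Calder, w=15) → cum 70
  mile 18 (Elwood, w=50) → cum 120  ≥ 110 → median here
  mile 20 (Ashton, w=40) → cum 160
  mile 25 (Denby, w=60) → cum 220
Optimal location: mile 18.

x = 18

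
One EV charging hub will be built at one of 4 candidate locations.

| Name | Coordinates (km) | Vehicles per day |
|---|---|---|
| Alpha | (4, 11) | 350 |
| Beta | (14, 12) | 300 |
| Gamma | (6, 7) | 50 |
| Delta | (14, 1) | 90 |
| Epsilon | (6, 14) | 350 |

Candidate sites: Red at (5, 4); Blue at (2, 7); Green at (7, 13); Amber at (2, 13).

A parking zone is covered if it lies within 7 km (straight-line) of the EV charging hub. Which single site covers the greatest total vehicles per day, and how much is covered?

Green, covering 750

Coverage radius r = 7 km; a point is covered iff (Δx)²+(Δy)² ≤ 7² = 49.
  Red (5, 4): covers {Gamma} → 50
  Blue (2, 7): covers {Alpha, Gamma} → 400
  Green (7, 13): covers {Alpha, Gamma, Epsilon} → 750
  Amber (2, 13): covers {Alpha, Epsilon} → 700
Maximum coverage at Green: 750 vehicles per day.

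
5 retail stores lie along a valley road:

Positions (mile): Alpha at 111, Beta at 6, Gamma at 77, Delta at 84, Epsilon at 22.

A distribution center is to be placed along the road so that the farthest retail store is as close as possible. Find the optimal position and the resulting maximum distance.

location 58.5, max distance 52.5

The 1-center on a line is the midpoint of the two extreme points: leftmost at 6, rightmost at 111.
Optimal location = (6 + 111)/2 = 58.5; maximum distance = (111 − 6)/2 = 52.5.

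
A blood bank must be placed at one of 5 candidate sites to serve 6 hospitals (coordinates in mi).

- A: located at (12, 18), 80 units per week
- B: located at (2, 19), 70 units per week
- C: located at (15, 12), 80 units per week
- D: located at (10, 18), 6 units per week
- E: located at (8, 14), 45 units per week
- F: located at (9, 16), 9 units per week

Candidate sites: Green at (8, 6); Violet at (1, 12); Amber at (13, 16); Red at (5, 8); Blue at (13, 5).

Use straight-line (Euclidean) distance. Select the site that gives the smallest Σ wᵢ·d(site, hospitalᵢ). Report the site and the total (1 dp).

Amber, total 1634.7 mi

Total weighted distance at each candidate:
  Green (8, 6): total = 3275.2
  Violet (1, 12): total = 3090.4
  Amber (13, 16): total = 1634.7
  Red (5, 8): total = 3085.7
  Blue (13, 5): total = 3520.5
Minimum is at Amber with total 1634.7 mi.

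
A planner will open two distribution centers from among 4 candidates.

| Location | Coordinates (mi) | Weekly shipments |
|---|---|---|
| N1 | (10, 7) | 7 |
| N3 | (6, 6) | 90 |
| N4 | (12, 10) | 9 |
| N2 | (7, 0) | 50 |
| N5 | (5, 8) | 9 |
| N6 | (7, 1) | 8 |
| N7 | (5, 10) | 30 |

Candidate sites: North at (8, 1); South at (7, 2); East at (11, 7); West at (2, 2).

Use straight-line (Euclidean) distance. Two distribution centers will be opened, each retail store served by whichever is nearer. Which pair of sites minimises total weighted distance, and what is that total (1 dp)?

{South, East}, total 770.5

Evaluate every pair (each demand assigned to the nearer of the two):
  {South, East}: total = 770.5
  {North, East}: total = 829.1
  {North, South}: total = 879.8
  {South, West}: total = 909.1
  {North, West}: total = 1013.0
  {East, West}: total = 1060.4
Best pair: {South, East} with total 770.5.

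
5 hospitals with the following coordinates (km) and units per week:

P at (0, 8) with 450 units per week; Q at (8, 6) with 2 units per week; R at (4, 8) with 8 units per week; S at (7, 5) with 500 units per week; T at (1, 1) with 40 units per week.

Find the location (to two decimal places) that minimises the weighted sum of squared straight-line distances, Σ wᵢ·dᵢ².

(3.59, 6.22)

The minimiser of Σwᵢ‖p−pᵢ‖² is the weighted centroid p* = (Σwᵢpᵢ)/(Σwᵢ).
Σwᵢ = 1000.
Σwᵢxᵢ = 450·0 + 2·8 + 8·4 + 500·7 + 40·1 = 3588.
Σwᵢyᵢ = 450·8 + 2·6 + 8·8 + 500·5 + 40·1 = 6216.
x* = 3588/1000 = 3.59, y* = 6216/1000 = 6.22.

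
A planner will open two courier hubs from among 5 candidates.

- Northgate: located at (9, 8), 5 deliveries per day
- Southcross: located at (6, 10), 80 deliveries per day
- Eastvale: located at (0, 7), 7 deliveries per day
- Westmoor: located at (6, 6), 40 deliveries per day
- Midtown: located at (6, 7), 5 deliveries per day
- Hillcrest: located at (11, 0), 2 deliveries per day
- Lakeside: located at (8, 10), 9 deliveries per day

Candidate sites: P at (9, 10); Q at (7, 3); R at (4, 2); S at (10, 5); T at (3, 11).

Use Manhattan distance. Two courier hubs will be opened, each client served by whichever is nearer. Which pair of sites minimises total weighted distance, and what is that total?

Evaluate every pair (each demand assigned to the nearer of the two):
  {P, Q}: total = 535
  {P, S}: total = 585
  {P, R}: total = 610
  {P, T}: total = 642
  {Q, T}: total = 657
  {S, T}: total = 685
  {R, T}: total = 761
  {Q, S}: total = 997
  {Q, R}: total = 1009
  {R, S}: total = 1108
Best pair: {P, Q} with total 535.

{P, Q}, total 535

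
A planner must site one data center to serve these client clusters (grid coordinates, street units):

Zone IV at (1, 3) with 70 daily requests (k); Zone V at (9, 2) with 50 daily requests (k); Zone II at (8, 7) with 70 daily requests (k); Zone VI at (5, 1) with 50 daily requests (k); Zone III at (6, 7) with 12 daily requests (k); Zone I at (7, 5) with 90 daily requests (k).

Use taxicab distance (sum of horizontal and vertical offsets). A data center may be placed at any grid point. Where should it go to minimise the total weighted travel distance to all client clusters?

(7, 5)

Manhattan distance separates: Σwᵢ(|x−xᵢ|+|y−yᵢ|) = Σwᵢ|x−xᵢ| + Σwᵢ|y−yᵢ|, so x and y are optimised independently as 1-D weighted medians.
Total weight W = 342; half = 171.
x-coordinate, sorted with cumulative weight:
  x=1 (Zone IV, w=70) cum 70
  x=5 (Zone VI, w=50) cum 120
  x=6 (Zone III, w=12) cum 132
  x=7 (Zone I, w=90) cum 222  ← median
  x=8 (Zone II, w=70) cum 292
  x=9 (Zone V, w=50) cum 342
⇒ x* = 7
y-coordinate, sorted with cumulative weight:
  y=1 (Zone VI, w=50) cum 50
  y=2 (Zone V, w=50) cum 100
  y=3 (Zone IV, w=70) cum 170
  y=5 (Zone I, w=90) cum 260  ← median
  y=7 (Zone II, w=70) cum 330
  y=7 (Zone III, w=12) cum 342
⇒ y* = 5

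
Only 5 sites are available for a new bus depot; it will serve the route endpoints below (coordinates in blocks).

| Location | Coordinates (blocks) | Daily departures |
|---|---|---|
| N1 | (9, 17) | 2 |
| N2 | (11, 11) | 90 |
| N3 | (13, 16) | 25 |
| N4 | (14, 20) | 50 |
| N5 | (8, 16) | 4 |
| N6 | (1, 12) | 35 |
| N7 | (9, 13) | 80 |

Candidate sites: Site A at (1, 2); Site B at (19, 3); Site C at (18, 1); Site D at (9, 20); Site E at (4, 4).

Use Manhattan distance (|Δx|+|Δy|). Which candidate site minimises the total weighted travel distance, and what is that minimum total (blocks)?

Site D, total 2586 blocks

Total weighted distance at each candidate:
  Site A (1, 2): total = 5910
  Site B (19, 3): total = 5704
  Site C (18, 1): total = 5990
  Site D (9, 20): total = 2586
  Site E (4, 4): total = 4690
Minimum is at Site D with total 2586 blocks.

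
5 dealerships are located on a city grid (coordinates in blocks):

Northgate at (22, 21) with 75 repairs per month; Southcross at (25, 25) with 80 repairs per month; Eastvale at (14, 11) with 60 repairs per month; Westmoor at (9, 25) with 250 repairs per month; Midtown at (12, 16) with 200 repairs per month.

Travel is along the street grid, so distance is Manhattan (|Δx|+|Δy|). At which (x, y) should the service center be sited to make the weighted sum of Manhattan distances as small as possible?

(12, 21)

Manhattan distance separates: Σwᵢ(|x−xᵢ|+|y−yᵢ|) = Σwᵢ|x−xᵢ| + Σwᵢ|y−yᵢ|, so x and y are optimised independently as 1-D weighted medians.
Total weight W = 665; half = 332.5.
x-coordinate, sorted with cumulative weight:
  x=9 (Westmoor, w=250) cum 250
  x=12 (Midtown, w=200) cum 450  ← median
  x=14 (Eastvale, w=60) cum 510
  x=22 (Northgate, w=75) cum 585
  x=25 (Southcross, w=80) cum 665
⇒ x* = 12
y-coordinate, sorted with cumulative weight:
  y=11 (Eastvale, w=60) cum 60
  y=16 (Midtown, w=200) cum 260
  y=21 (Northgate, w=75) cum 335  ← median
  y=25 (Southcross, w=80) cum 415
  y=25 (Westmoor, w=250) cum 665
⇒ y* = 21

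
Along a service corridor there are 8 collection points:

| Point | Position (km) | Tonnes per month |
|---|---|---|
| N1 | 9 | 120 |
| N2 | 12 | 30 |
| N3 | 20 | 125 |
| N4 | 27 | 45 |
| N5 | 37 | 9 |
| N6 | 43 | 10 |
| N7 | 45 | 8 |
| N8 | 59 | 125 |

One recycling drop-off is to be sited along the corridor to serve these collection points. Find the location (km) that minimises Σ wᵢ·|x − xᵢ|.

x = 20

For a sum of weighted absolute distances on a line, the optimum is the weighted median (not the mean). Total weight W = 472; half-weight = 236.
Sort by position and accumulate weight:
  km 9 (N1, w=120) → cum 120
  km 12 (N2, w=30) → cum 150
  km 20 (N3, w=125) → cum 275  ≥ 236 → median here
  km 27 (N4, w=45) → cum 320
  km 37 (N5, w=9) → cum 329
  km 43 (N6, w=10) → cum 339
  km 45 (N7, w=8) → cum 347
  km 59 (N8, w=125) → cum 472
Optimal location: km 20.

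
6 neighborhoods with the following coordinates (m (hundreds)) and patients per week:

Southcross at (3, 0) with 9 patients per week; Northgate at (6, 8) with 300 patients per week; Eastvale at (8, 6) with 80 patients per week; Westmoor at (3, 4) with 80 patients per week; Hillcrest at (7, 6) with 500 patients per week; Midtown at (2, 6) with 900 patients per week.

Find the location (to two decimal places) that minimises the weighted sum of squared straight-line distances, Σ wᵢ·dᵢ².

The minimiser of Σwᵢ‖p−pᵢ‖² is the weighted centroid p* = (Σwᵢpᵢ)/(Σwᵢ).
Σwᵢ = 1869.
Σwᵢxᵢ = 9·3 + 300·6 + 80·8 + 80·3 + 500·7 + 900·2 = 8007.
Σwᵢyᵢ = 9·0 + 300·8 + 80·6 + 80·4 + 500·6 + 900·6 = 11600.
x* = 8007/1869 = 4.28, y* = 11600/1869 = 6.21.

(4.28, 6.21)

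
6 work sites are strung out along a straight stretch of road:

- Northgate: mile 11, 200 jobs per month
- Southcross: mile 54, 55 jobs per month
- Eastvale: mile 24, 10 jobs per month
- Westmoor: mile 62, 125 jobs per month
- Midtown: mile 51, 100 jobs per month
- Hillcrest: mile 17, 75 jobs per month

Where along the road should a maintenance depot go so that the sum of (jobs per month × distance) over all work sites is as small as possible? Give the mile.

For a sum of weighted absolute distances on a line, the optimum is the weighted median (not the mean). Total weight W = 565; half-weight = 282.5.
Sort by position and accumulate weight:
  mile 11 (Northgate, w=200) → cum 200
  mile 17 (Hillcrest, w=75) → cum 275
  mile 24 (Eastvale, w=10) → cum 285  ≥ 282.5 → median here
  mile 51 (Midtown, w=100) → cum 385
  mile 54 (Southcross, w=55) → cum 440
  mile 62 (Westmoor, w=125) → cum 565
Optimal location: mile 24.

x = 24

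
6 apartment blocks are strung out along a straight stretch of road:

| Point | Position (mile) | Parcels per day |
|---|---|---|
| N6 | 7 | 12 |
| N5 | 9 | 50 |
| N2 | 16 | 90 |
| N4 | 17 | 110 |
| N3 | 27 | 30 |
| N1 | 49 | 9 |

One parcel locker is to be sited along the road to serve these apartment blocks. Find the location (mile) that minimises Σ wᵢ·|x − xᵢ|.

For a sum of weighted absolute distances on a line, the optimum is the weighted median (not the mean). Total weight W = 301; half-weight = 150.5.
Sort by position and accumulate weight:
  mile 7 (N6, w=12) → cum 12
  mile 9 (N5, w=50) → cum 62
  mile 16 (N2, w=90) → cum 152  ≥ 150.5 → median here
  mile 17 (N4, w=110) → cum 262
  mile 27 (N3, w=30) → cum 292
  mile 49 (N1, w=9) → cum 301
Optimal location: mile 16.

x = 16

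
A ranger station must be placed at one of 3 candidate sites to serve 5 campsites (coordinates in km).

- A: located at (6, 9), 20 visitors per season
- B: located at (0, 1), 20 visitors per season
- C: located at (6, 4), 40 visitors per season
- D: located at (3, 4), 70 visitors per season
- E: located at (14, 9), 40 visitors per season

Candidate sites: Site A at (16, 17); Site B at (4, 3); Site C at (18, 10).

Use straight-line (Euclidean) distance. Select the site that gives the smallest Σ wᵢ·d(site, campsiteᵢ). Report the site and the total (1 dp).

Site B, total 870.8 km

Total weighted distance at each candidate:
  Site A (16, 17): total = 2981.5
  Site B (4, 3): total = 870.8
  Site C (18, 10): total = 2475.8
Minimum is at Site B with total 870.8 km.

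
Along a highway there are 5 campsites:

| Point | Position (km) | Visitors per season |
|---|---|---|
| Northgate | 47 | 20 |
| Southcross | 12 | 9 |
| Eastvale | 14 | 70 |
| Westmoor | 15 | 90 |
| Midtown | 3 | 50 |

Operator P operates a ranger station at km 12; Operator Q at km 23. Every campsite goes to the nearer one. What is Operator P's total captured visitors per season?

The indifferent point is the midpoint (12+23)/2 = 17.5; campsites left of it (closer to Operator P at 12) go to Operator P, those right go to Operator Q.
  Midtown at 3 (w=50) → Operator P
  Southcross at 12 (w=9) → Operator P
  Eastvale at 14 (w=70) → Operator P
  Westmoor at 15 (w=90) → Operator P
  Northgate at 47 (w=20) → Operator Q
Operator P captures 219; Operator Q captures 20.

219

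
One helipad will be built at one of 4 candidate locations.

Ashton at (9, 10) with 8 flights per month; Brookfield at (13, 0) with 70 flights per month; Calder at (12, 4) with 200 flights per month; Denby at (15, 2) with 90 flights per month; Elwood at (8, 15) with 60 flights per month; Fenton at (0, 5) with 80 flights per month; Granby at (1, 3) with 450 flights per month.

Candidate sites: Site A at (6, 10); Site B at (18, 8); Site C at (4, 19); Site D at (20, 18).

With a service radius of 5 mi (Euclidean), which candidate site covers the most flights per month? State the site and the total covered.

Coverage radius r = 5 mi; a point is covered iff (Δx)²+(Δy)² ≤ 5² = 25.
  Site A (6, 10): covers {Ashton} → 8
  Site B (18, 8): covers {none} → 0
  Site C (4, 19): covers {none} → 0
  Site D (20, 18): covers {none} → 0
Maximum coverage at Site A: 8 flights per month.

Site A, covering 8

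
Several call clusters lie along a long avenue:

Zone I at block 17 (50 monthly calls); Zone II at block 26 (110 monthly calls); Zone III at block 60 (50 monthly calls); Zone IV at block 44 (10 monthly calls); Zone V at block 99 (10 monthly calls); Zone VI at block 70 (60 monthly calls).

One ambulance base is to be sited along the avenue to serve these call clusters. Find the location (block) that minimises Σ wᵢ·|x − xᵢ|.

For a sum of weighted absolute distances on a line, the optimum is the weighted median (not the mean). Total weight W = 290; half-weight = 145.
Sort by position and accumulate weight:
  block 17 (Zone I, w=50) → cum 50
  block 26 (Zone II, w=110) → cum 160  ≥ 145 → median here
  block 44 (Zone IV, w=10) → cum 170
  block 60 (Zone III, w=50) → cum 220
  block 70 (Zone VI, w=60) → cum 280
  block 99 (Zone V, w=10) → cum 290
Optimal location: block 26.

x = 26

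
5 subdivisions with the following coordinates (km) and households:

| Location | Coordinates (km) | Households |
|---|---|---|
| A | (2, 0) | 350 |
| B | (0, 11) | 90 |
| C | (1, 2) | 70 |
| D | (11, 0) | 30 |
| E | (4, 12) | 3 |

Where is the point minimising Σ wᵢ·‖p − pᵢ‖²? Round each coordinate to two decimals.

The minimiser of Σwᵢ‖p−pᵢ‖² is the weighted centroid p* = (Σwᵢpᵢ)/(Σwᵢ).
Σwᵢ = 543.
Σwᵢxᵢ = 350·2 + 90·0 + 70·1 + 30·11 + 3·4 = 1112.
Σwᵢyᵢ = 350·0 + 90·11 + 70·2 + 30·0 + 3·12 = 1166.
x* = 1112/543 = 2.05, y* = 1166/543 = 2.15.

(2.05, 2.15)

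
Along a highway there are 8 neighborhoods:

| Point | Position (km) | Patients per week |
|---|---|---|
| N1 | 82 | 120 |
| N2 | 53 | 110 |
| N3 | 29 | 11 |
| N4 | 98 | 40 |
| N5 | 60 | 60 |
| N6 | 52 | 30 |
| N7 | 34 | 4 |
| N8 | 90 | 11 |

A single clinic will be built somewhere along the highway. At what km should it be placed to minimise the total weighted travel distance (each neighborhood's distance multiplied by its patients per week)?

x = 60

For a sum of weighted absolute distances on a line, the optimum is the weighted median (not the mean). Total weight W = 386; half-weight = 193.
Sort by position and accumulate weight:
  km 29 (N3, w=11) → cum 11
  km 34 (N7, w=4) → cum 15
  km 52 (N6, w=30) → cum 45
  km 53 (N2, w=110) → cum 155
  km 60 (N5, w=60) → cum 215  ≥ 193 → median here
  km 82 (N1, w=120) → cum 335
  km 90 (N8, w=11) → cum 346
  km 98 (N4, w=40) → cum 386
Optimal location: km 60.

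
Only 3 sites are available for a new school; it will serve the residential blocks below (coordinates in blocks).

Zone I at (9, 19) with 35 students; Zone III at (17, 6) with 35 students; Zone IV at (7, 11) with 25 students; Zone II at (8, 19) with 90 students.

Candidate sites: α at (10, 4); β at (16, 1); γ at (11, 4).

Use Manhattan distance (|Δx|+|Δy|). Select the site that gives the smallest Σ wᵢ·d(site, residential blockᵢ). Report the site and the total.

α, total 2655 blocks

Total weighted distance at each candidate:
  α (10, 4): total = 2655
  β (16, 1): total = 3900
  γ (11, 4): total = 2770
Minimum is at α with total 2655 blocks.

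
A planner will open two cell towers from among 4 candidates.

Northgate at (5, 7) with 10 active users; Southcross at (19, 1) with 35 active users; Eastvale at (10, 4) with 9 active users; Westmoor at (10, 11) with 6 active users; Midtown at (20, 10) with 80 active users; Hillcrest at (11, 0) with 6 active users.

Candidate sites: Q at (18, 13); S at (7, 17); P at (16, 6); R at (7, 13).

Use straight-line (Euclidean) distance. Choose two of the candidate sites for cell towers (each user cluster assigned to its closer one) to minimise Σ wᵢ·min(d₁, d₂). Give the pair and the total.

{Q, P}, total 753.6

Evaluate every pair (each demand assigned to the nearer of the two):
  {Q, P}: total = 753.6
  {P, R}: total = 845.3
  {S, P}: total = 902.6
  {Q, R}: total = 961.8
  {Q, S}: total = 1049.1
  {S, R}: total = 1913.2
Best pair: {Q, P} with total 753.6.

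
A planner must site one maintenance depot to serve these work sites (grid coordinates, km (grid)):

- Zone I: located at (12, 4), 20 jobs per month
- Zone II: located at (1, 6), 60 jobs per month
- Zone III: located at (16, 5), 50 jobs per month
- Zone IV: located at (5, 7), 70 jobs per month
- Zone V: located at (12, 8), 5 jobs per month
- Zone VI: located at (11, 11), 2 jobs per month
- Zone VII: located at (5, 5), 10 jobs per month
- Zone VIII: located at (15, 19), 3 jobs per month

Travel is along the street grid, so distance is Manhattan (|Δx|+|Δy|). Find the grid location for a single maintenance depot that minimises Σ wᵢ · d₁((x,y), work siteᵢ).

(5, 6)

Manhattan distance separates: Σwᵢ(|x−xᵢ|+|y−yᵢ|) = Σwᵢ|x−xᵢ| + Σwᵢ|y−yᵢ|, so x and y are optimised independently as 1-D weighted medians.
Total weight W = 220; half = 110.
x-coordinate, sorted with cumulative weight:
  x=1 (Zone II, w=60) cum 60
  x=5 (Zone IV, w=70) cum 130  ← median
  x=5 (Zone VII, w=10) cum 140
  x=11 (Zone VI, w=2) cum 142
  x=12 (Zone I, w=20) cum 162
  x=12 (Zone V, w=5) cum 167
  x=15 (Zone VIII, w=3) cum 170
  x=16 (Zone III, w=50) cum 220
⇒ x* = 5
y-coordinate, sorted with cumulative weight:
  y=4 (Zone I, w=20) cum 20
  y=5 (Zone III, w=50) cum 70
  y=5 (Zone VII, w=10) cum 80
  y=6 (Zone II, w=60) cum 140  ← median
  y=7 (Zone IV, w=70) cum 210
  y=8 (Zone V, w=5) cum 215
  y=11 (Zone VI, w=2) cum 217
  y=19 (Zone VIII, w=3) cum 220
⇒ y* = 6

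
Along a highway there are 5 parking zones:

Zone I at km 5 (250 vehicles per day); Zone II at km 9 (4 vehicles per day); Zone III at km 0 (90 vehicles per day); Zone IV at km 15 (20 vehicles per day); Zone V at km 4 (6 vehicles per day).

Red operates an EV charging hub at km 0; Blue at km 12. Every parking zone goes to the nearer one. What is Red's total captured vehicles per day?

346

The indifferent point is the midpoint (0+12)/2 = 6; parking zones left of it (closer to Red at 0) go to Red, those right go to Blue.
  Zone III at 0 (w=90) → Red
  Zone V at 4 (w=6) → Red
  Zone I at 5 (w=250) → Red
  Zone II at 9 (w=4) → Blue
  Zone IV at 15 (w=20) → Blue
Red captures 346; Blue captures 24.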